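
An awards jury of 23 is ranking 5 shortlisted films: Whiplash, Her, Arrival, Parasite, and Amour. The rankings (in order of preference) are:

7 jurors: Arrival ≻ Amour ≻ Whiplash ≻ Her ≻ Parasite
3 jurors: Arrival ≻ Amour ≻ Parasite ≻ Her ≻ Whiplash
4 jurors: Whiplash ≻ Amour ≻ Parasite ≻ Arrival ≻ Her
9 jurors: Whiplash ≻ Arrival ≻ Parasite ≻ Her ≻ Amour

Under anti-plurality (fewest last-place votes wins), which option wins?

Last-place votes: Whiplash 3, Her 4, Arrival 0, Parasite 7, Amour 9.
Arrival is ranked last by the fewest voters, so Arrival wins.

Arrival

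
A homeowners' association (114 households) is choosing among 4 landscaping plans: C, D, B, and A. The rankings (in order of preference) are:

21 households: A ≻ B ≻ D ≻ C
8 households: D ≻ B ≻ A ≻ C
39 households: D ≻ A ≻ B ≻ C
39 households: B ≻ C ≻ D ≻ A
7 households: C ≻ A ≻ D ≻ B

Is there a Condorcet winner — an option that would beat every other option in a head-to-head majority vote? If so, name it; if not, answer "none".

none

Checking pairwise contests:
D beats C 68–46.
B beats D 60–54.
A beats B 67–47.
D beats A 86–28.
Every option loses at least one head-to-head, so there is no Condorcet winner.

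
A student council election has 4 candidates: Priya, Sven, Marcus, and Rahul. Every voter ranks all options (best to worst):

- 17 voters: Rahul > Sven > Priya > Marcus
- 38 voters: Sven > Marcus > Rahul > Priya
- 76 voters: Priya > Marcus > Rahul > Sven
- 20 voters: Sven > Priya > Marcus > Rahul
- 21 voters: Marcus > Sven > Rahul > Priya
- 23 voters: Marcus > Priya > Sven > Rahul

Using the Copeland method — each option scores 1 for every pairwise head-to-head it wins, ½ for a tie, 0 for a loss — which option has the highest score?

Priya

Priya: beats Sven, Marcus, and Rahul → score 3.
Sven: beats Rahul; loses to Priya and Marcus → score 1.
Marcus: beats Sven and Rahul; loses to Priya → score 2.
Rahul: loses to Priya, Sven, and Marcus → score 0.
Priya has the best pairwise record.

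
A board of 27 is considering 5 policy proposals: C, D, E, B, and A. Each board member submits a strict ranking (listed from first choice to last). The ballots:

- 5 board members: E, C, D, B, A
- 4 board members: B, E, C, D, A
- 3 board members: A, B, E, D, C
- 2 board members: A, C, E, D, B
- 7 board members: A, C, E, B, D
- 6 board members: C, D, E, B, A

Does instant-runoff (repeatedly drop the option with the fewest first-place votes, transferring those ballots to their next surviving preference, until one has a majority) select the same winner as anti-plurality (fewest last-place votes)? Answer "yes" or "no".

yes

Instant-runoff — R1 C 6, D 0, E 5, B 4, A 12 (D out); R2 C 6, E 5, B 4, A 12 (B out); R3 C 6, E 9, A 12 (C out); R4 E 15, A 12 (E winner). Winner: E.
Anti-plurality — last-place votes: C 3, D 7, E 0, B 2, A 15. Winner: E.
The two methods agree.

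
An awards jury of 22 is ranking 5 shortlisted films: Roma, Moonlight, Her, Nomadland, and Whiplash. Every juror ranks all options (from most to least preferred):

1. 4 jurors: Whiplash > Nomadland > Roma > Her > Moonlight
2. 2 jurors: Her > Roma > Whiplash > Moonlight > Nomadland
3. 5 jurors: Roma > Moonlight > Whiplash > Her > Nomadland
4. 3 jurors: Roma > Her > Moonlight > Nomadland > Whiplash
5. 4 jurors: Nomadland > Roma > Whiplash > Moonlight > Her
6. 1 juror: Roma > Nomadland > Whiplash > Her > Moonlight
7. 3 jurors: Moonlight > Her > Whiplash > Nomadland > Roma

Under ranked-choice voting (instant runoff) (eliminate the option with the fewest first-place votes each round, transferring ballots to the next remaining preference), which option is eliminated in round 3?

Nomadland

Round 1: Roma 9, Moonlight 3, Her 2, Nomadland 4, Whiplash 4. Eliminate Her.
Round 2: Roma 11, Moonlight 3, Nomadland 4, Whiplash 4. Eliminate Moonlight.
Round 3: Roma 11, Nomadland 4, Whiplash 7. Eliminate Nomadland.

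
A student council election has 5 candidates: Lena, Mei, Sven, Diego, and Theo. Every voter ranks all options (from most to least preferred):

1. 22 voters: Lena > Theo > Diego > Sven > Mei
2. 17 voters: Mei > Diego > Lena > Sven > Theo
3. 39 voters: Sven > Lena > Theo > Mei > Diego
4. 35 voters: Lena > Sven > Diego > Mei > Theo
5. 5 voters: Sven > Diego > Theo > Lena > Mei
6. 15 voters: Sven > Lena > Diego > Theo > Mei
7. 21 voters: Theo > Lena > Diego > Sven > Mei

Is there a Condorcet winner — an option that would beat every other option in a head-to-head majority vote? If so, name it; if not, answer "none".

Lena vs Mei: 137–17 for Lena.
Lena vs Sven: 95–59 for Lena.
Lena vs Diego: 132–22 for Lena.
Lena vs Theo: 128–26 for Lena.
Lena beats every other option head-to-head.

Lena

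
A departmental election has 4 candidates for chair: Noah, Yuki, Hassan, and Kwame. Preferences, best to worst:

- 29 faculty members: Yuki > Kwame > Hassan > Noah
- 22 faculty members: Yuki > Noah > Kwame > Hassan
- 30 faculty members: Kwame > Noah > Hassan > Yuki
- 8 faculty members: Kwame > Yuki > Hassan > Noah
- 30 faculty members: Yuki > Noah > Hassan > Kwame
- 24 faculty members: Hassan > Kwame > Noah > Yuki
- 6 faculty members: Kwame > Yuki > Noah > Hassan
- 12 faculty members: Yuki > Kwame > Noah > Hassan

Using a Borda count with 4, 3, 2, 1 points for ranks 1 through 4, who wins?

Yuki

Noah: 29·1 + 22·3 + 30·3 + 8·1 + 30·3 + 24·2 + 6·2 + 12·2 = 367
Yuki: 29·4 + 22·4 + 30·1 + 8·3 + 30·4 + 24·1 + 6·3 + 12·4 = 468
Hassan: 29·2 + 22·1 + 30·2 + 8·2 + 30·2 + 24·4 + 6·1 + 12·1 = 330
Kwame: 29·3 + 22·2 + 30·4 + 8·4 + 30·1 + 24·3 + 6·4 + 12·3 = 445
Yuki has the highest Borda score (468).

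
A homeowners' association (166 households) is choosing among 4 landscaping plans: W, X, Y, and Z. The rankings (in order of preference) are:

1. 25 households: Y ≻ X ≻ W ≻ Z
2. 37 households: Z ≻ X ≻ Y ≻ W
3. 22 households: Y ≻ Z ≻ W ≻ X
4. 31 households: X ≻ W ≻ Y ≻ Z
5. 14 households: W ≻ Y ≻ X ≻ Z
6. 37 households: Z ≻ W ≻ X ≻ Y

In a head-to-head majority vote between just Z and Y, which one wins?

Voters preferring Z to Y: 74; preferring Y to Z: 92.
Y wins the head-to-head.

Y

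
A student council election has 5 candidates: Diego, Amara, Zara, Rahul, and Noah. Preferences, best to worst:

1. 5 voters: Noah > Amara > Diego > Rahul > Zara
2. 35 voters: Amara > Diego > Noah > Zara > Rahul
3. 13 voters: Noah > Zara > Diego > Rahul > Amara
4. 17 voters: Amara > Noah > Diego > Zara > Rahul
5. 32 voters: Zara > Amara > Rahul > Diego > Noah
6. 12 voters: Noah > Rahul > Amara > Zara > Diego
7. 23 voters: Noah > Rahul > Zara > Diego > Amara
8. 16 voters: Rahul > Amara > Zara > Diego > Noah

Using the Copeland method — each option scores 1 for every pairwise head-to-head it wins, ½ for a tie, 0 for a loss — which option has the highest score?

Amara

Diego: beats Noah; loses to Amara, Zara, and Rahul → score 1.
Amara: beats Diego, Zara, Rahul, and Noah → score 4.
Zara: beats Diego and Rahul; loses to Amara and Noah → score 2.
Rahul: beats Diego; loses to Amara, Zara, and Noah → score 1.
Noah: beats Zara and Rahul; loses to Diego and Amara → score 2.
Amara has the best pairwise record.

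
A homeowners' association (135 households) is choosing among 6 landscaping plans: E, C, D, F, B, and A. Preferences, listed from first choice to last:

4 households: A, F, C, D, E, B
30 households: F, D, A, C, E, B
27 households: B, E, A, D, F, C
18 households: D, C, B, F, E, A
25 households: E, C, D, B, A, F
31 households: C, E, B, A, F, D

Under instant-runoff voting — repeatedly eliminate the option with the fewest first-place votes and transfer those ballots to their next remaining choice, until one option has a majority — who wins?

Round 1: E 25, C 31, D 18, F 30, B 27, A 4. Eliminate A.
Round 2: E 25, C 31, D 18, F 34, B 27. Eliminate D.
Round 3: E 25, C 49, F 34, B 27. Eliminate E.
Round 4: C 74, F 34, B 27. C has a majority.

C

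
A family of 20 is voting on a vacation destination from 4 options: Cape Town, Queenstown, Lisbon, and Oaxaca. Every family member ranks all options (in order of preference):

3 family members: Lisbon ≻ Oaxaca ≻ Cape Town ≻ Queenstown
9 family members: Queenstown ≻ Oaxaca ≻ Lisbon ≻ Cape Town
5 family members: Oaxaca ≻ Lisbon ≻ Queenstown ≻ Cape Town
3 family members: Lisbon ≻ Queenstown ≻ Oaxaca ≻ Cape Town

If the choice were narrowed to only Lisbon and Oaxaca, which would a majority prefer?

Voters preferring Lisbon to Oaxaca: 6; preferring Oaxaca to Lisbon: 14.
Oaxaca wins the head-to-head.

Oaxaca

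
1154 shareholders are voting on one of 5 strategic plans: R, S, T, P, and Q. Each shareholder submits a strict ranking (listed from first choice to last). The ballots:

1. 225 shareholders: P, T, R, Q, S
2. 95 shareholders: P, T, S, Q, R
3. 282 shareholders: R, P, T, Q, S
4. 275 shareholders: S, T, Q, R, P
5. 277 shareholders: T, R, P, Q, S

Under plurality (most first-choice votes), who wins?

First-place votes: R 282, S 275, T 277, P 320, Q 0.
P has the most first-place votes.

P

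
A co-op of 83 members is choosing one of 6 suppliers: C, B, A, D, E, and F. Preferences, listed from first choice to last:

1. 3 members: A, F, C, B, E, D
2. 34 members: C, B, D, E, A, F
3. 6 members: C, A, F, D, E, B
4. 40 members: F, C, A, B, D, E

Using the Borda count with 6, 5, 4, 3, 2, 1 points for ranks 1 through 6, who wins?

C: 3·4 + 34·6 + 6·6 + 40·5 = 452
B: 3·3 + 34·5 + 6·1 + 40·3 = 305
A: 3·6 + 34·2 + 6·5 + 40·4 = 276
D: 3·1 + 34·4 + 6·3 + 40·2 = 237
E: 3·2 + 34·3 + 6·2 + 40·1 = 160
F: 3·5 + 34·1 + 6·4 + 40·6 = 313
C has the highest Borda score (452).

C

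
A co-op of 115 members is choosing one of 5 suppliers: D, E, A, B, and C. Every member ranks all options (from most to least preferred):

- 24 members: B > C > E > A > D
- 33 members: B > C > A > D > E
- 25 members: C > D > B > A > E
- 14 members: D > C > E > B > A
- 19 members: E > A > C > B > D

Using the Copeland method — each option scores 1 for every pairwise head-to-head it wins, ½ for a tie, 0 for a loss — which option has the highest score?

C

D: beats E; loses to A, B, and C → score 1.
E: loses to D, A, B, and C → score 0.
A: beats D and E; loses to B and C → score 2.
B: beats D, E, and A; loses to C → score 3.
C: beats D, E, A, and B → score 4.
C has the best pairwise record.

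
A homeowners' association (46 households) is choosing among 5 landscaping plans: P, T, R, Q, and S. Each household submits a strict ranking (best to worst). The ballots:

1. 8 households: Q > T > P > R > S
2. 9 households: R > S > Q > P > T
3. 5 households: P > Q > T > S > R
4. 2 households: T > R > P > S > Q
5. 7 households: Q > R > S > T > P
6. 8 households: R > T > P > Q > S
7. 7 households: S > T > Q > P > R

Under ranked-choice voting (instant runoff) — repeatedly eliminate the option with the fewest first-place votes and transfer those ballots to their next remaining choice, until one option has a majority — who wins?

Round 1: P 5, T 2, R 17, Q 15, S 7. Eliminate T.
Round 2: P 5, R 19, Q 15, S 7. Eliminate P.
Round 3: R 19, Q 20, S 7. Eliminate S.
Round 4: R 19, Q 27. Q has a majority.

Q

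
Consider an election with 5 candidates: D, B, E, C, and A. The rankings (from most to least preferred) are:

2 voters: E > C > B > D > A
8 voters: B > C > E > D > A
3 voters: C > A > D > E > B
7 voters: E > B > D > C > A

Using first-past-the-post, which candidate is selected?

First-place votes: D 0, B 8, E 9, C 3, A 0.
E has the most first-place votes.

E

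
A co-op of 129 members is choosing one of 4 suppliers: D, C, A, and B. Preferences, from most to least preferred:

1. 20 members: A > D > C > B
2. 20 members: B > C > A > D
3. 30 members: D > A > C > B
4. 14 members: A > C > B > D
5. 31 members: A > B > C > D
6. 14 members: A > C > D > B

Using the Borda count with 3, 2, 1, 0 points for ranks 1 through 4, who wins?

A

D: 20·2 + 20·0 + 30·3 + 14·0 + 31·0 + 14·1 = 144
C: 20·1 + 20·2 + 30·1 + 14·2 + 31·1 + 14·2 = 177
A: 20·3 + 20·1 + 30·2 + 14·3 + 31·3 + 14·3 = 317
B: 20·0 + 20·3 + 30·0 + 14·1 + 31·2 + 14·0 = 136
A has the highest Borda score (317).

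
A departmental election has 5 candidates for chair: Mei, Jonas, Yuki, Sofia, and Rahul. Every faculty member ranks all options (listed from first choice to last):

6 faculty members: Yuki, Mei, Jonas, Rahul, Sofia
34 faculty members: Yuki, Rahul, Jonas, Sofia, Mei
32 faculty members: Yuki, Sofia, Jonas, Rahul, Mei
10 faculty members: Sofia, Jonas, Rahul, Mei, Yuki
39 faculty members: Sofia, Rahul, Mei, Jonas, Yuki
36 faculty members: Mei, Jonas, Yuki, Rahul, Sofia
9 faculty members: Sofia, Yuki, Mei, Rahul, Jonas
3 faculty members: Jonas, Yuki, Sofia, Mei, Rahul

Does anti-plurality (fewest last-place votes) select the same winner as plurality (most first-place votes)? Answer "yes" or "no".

Anti-plurality — last-place votes: Mei 66, Jonas 9, Yuki 49, Sofia 42, Rahul 3. Winner: Rahul.
Plurality — first-place votes: Mei 36, Jonas 3, Yuki 72, Sofia 58, Rahul 0. Winner: Yuki.
The two methods disagree.

no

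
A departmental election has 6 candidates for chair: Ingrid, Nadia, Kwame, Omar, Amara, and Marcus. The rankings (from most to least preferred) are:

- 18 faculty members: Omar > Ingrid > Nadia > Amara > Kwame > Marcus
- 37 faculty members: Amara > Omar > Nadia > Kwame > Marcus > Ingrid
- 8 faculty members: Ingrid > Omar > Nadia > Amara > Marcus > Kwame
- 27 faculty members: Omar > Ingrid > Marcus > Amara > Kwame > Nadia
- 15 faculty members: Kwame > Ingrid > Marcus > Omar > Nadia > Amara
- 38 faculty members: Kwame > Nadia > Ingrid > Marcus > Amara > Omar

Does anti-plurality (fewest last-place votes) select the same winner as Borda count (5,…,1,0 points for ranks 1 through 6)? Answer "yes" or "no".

no

Anti-plurality — last-place votes: Ingrid 37, Nadia 27, Kwame 8, Omar 38, Amara 15, Marcus 18. Winner: Kwame.
Borda — scores: Ingrid 394, Nadia 356, Kwame 384, Omar 435, Amara 329, Marcus 247. Winner: Omar.
The two methods disagree.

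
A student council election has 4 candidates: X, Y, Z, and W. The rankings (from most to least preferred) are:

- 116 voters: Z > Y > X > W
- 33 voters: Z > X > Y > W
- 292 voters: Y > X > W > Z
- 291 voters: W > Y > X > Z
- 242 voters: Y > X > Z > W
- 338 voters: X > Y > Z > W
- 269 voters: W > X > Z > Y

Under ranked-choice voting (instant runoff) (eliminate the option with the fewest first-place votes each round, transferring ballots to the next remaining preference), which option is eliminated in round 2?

Round 1: X 338, Y 534, Z 149, W 560. Eliminate Z.
Round 2: X 371, Y 650, W 560. Eliminate X.

X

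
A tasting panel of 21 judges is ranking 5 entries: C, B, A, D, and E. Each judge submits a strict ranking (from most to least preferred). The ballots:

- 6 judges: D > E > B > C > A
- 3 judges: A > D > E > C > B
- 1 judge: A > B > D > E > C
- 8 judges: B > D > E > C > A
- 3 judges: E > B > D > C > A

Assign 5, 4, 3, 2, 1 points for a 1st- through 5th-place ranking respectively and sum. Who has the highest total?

C: 6·2 + 3·2 + 1·1 + 8·2 + 3·2 = 41
B: 6·3 + 3·1 + 1·4 + 8·5 + 3·4 = 77
A: 6·1 + 3·5 + 1·5 + 8·1 + 3·1 = 37
D: 6·5 + 3·4 + 1·3 + 8·4 + 3·3 = 86
E: 6·4 + 3·3 + 1·2 + 8·3 + 3·5 = 74
D has the highest Borda score (86).

D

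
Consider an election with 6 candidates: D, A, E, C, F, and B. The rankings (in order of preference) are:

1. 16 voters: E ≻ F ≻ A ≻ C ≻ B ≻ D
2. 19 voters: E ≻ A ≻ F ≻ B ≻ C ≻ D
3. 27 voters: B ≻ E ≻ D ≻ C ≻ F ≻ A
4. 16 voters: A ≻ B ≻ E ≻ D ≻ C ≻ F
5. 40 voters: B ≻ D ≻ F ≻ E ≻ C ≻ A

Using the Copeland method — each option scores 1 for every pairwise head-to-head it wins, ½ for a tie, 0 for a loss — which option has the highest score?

D: beats A, C, and F; loses to E and B → score 3.
A: loses to D, E, C, F, and B → score 0.
E: beats D, A, C, and F; loses to B → score 4.
C: beats A; loses to D, E, F, and B → score 1.
F: beats A and C; loses to D, E, and B → score 2.
B: beats D, A, E, C, and F → score 5.
B has the best pairwise record.

B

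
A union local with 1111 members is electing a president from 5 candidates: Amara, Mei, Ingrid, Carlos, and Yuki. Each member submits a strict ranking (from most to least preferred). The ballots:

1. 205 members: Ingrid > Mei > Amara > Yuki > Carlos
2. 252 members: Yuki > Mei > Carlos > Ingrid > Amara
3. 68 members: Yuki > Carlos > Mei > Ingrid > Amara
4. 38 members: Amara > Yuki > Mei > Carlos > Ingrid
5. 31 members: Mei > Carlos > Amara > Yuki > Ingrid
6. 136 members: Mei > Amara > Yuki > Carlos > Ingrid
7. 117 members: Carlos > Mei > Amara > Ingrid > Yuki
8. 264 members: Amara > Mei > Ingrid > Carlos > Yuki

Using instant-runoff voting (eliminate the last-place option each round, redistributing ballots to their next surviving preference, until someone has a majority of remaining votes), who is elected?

Mei

Round 1: Amara 302, Mei 167, Ingrid 205, Carlos 117, Yuki 320. Eliminate Carlos.
Round 2: Amara 302, Mei 284, Ingrid 205, Yuki 320. Eliminate Ingrid.
Round 3: Amara 302, Mei 489, Yuki 320. Eliminate Amara.
Round 4: Mei 753, Yuki 358. Mei has a majority.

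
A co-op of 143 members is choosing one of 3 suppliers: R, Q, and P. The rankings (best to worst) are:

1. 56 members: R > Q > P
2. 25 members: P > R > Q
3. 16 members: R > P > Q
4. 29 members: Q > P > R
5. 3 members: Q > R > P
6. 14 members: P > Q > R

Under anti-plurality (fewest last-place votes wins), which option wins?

Q

Last-place votes: R 43, Q 41, P 59.
Q is ranked last by the fewest voters, so Q wins.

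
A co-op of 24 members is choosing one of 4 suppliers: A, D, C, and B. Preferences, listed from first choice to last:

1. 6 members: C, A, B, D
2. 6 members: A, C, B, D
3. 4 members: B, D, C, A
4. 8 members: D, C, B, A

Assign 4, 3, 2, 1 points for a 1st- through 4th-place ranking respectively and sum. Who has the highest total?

A: 6·3 + 6·4 + 4·1 + 8·1 = 54
D: 6·1 + 6·1 + 4·3 + 8·4 = 56
C: 6·4 + 6·3 + 4·2 + 8·3 = 74
B: 6·2 + 6·2 + 4·4 + 8·2 = 56
C has the highest Borda score (74).

C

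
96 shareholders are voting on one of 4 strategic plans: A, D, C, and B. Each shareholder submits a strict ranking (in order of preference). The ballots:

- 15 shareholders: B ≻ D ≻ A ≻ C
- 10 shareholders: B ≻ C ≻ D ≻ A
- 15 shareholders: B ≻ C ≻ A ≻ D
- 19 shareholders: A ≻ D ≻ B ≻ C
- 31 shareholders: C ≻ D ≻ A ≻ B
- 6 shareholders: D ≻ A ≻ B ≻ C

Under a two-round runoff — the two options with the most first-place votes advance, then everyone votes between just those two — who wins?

B

Round 1 first-place votes: A 19, D 6, C 31, B 40.
B and C advance.
Runoff: B is preferred to C by 65 voters; C by 31.
B wins the runoff.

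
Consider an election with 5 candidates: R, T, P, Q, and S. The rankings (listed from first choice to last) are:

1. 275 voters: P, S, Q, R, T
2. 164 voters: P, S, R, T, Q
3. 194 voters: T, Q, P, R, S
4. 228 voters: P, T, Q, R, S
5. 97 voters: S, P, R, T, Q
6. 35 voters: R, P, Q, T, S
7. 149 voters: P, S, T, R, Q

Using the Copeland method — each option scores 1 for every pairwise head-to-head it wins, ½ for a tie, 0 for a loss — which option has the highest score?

P

R: ties T; loses to P, Q, and S → score 0.5.
T: beats Q; ties R; loses to P and S → score 1.5.
P: beats R, T, Q, and S → score 4.
Q: beats R; loses to T, P, and S → score 1.
S: beats R, T, and Q; loses to P → score 3.
P has the best pairwise record.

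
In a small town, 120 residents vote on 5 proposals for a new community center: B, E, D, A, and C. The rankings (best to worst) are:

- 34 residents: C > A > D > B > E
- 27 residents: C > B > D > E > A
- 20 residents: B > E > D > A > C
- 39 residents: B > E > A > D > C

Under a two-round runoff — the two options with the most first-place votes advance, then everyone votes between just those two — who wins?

Round 1 first-place votes: B 59, E 0, D 0, A 0, C 61.
C and B advance.
Runoff: C is preferred to B by 61 voters; B by 59.
C wins the runoff.

C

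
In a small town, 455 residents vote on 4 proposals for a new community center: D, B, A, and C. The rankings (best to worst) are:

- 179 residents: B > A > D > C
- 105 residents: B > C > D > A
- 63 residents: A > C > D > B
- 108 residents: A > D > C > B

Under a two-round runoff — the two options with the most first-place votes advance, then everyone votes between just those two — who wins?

B

Round 1 first-place votes: D 0, B 284, A 171, C 0.
B and A advance.
Runoff: B is preferred to A by 284 voters; A by 171.
B wins the runoff.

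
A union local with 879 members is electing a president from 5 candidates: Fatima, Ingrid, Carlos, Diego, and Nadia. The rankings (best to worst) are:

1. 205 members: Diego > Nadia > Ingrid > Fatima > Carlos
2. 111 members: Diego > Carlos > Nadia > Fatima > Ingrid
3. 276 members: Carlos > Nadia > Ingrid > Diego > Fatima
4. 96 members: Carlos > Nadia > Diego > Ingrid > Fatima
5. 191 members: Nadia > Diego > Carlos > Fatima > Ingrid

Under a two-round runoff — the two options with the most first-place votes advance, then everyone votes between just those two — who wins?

Diego

Round 1 first-place votes: Fatima 0, Ingrid 0, Carlos 372, Diego 316, Nadia 191.
Carlos and Diego advance.
Runoff: Carlos is preferred to Diego by 372 voters; Diego by 507.
Diego wins the runoff.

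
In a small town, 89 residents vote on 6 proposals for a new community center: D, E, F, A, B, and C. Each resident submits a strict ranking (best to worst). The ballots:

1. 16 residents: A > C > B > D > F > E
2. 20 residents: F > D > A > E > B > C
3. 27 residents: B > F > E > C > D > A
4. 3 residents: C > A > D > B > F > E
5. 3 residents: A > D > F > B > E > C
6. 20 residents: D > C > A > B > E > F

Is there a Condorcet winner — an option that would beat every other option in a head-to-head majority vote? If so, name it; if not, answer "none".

none

Checking pairwise contests:
F beats D 47–42.
D beats E 62–27.
B beats F 66–23.
D beats A 67–22.
D beats B 46–43.
E beats C 50–39.
Every option loses at least one head-to-head, so there is no Condorcet winner.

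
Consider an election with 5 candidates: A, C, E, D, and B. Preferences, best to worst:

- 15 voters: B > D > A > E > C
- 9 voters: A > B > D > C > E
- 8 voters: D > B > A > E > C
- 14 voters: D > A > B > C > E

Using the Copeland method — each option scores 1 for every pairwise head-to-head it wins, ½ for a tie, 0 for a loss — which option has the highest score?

A: beats C and E; ties B; loses to D → score 2.5.
C: ties E; loses to A, D, and B → score 0.5.
E: ties C; loses to A, D, and B → score 0.5.
D: beats A, C, and E; loses to B → score 3.
B: beats C, E, and D; ties A → score 3.5.
B has the best pairwise record.

B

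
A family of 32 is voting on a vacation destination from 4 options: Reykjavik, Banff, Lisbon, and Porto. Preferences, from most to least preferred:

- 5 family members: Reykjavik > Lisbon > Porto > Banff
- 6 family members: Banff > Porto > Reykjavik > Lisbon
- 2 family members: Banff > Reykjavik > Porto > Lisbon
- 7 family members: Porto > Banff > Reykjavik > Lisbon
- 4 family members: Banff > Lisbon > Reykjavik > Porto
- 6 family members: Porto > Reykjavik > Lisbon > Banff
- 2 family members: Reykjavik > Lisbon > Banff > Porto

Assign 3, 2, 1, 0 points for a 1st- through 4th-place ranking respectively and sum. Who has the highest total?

Reykjavik: 5·3 + 6·1 + 2·2 + 7·1 + 4·1 + 6·2 + 2·3 = 54
Banff: 5·0 + 6·3 + 2·3 + 7·2 + 4·3 + 6·0 + 2·1 = 52
Lisbon: 5·2 + 6·0 + 2·0 + 7·0 + 4·2 + 6·1 + 2·2 = 28
Porto: 5·1 + 6·2 + 2·1 + 7·3 + 4·0 + 6·3 + 2·0 = 58
Porto has the highest Borda score (58).

Porto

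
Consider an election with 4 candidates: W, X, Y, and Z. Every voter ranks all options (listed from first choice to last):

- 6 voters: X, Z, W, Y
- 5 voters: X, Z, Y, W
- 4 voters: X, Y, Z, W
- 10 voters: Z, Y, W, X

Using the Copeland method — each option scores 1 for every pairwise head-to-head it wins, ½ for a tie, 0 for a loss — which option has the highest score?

W: loses to X, Y, and Z → score 0.
X: beats W, Y, and Z → score 3.
Y: beats W; loses to X and Z → score 1.
Z: beats W and Y; loses to X → score 2.
X has the best pairwise record.

X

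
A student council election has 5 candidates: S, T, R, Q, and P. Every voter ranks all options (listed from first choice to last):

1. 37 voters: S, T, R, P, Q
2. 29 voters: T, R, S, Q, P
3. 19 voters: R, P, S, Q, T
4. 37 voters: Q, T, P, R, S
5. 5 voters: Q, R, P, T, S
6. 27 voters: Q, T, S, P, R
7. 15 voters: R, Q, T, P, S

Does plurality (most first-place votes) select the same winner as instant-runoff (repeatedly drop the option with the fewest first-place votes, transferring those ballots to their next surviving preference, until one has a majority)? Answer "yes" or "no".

no

Plurality — first-place votes: S 37, T 29, R 34, Q 69, P 0. Winner: Q.
Instant-runoff — R1 S 37, T 29, R 34, Q 69, P 0 (P out); R2 S 37, T 29, R 34, Q 69 (T out); R3 S 37, R 63, Q 69 (S out); R4 R 100, Q 69 (R winner). Winner: R.
The two methods disagree.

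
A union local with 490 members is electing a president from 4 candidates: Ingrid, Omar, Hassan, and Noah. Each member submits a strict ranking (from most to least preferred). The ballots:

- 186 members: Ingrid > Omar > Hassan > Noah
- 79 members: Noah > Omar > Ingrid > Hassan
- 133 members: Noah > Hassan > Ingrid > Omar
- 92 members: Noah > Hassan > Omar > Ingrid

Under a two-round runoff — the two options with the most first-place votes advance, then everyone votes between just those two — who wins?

Noah

Round 1 first-place votes: Ingrid 186, Omar 0, Hassan 0, Noah 304.
Noah and Ingrid advance.
Runoff: Noah is preferred to Ingrid by 304 voters; Ingrid by 186.
Noah wins the runoff.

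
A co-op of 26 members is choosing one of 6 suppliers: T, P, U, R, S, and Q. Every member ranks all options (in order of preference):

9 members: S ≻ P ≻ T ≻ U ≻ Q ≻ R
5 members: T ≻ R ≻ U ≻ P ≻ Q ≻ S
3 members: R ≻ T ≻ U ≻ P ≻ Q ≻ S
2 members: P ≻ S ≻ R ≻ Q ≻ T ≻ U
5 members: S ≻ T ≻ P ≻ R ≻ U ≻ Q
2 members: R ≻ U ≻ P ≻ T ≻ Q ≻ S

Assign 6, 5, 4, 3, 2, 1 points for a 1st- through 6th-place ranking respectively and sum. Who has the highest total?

T: 9·4 + 5·6 + 3·5 + 2·2 + 5·5 + 2·3 = 116
P: 9·5 + 5·3 + 3·3 + 2·6 + 5·4 + 2·4 = 109
U: 9·3 + 5·4 + 3·4 + 2·1 + 5·2 + 2·5 = 81
R: 9·1 + 5·5 + 3·6 + 2·4 + 5·3 + 2·6 = 87
S: 9·6 + 5·1 + 3·1 + 2·5 + 5·6 + 2·1 = 104
Q: 9·2 + 5·2 + 3·2 + 2·3 + 5·1 + 2·2 = 49
T has the highest Borda score (116).

T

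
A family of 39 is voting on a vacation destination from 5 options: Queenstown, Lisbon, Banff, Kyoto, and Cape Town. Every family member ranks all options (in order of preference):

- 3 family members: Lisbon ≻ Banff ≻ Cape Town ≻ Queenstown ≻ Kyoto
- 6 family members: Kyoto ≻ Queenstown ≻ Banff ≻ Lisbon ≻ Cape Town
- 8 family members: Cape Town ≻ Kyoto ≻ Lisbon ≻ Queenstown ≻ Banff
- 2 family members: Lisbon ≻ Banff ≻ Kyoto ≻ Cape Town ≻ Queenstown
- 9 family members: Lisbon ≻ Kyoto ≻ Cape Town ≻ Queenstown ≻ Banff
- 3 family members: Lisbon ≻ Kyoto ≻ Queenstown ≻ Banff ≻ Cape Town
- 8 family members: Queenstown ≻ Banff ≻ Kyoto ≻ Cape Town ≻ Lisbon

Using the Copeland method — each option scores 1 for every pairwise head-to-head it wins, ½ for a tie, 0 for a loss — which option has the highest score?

Queenstown: beats Banff; loses to Lisbon, Kyoto, and Cape Town → score 1.
Lisbon: beats Queenstown, Banff, and Cape Town; loses to Kyoto → score 3.
Banff: beats Cape Town; loses to Queenstown, Lisbon, and Kyoto → score 1.
Kyoto: beats Queenstown, Lisbon, Banff, and Cape Town → score 4.
Cape Town: beats Queenstown; loses to Lisbon, Banff, and Kyoto → score 1.
Kyoto has the best pairwise record.

Kyoto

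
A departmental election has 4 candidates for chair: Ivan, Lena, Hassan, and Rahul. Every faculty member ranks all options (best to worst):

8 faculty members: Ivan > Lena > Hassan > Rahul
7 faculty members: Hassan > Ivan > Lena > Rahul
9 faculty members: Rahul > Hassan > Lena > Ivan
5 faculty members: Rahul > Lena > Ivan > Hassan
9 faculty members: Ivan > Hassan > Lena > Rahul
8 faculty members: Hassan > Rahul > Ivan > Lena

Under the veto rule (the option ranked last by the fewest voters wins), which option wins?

Last-place votes: Ivan 9, Lena 8, Hassan 5, Rahul 24.
Hassan is ranked last by the fewest voters, so Hassan wins.

Hassan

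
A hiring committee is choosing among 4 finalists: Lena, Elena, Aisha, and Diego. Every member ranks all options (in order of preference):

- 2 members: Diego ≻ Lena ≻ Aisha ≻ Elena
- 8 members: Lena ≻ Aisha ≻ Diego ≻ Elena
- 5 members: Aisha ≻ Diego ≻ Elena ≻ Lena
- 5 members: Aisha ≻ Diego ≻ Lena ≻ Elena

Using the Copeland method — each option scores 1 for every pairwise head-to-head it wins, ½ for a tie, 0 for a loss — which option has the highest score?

Aisha

Lena: beats Elena; ties Aisha; loses to Diego → score 1.5.
Elena: loses to Lena, Aisha, and Diego → score 0.
Aisha: beats Elena and Diego; ties Lena → score 2.5.
Diego: beats Lena and Elena; loses to Aisha → score 2.
Aisha has the best pairwise record.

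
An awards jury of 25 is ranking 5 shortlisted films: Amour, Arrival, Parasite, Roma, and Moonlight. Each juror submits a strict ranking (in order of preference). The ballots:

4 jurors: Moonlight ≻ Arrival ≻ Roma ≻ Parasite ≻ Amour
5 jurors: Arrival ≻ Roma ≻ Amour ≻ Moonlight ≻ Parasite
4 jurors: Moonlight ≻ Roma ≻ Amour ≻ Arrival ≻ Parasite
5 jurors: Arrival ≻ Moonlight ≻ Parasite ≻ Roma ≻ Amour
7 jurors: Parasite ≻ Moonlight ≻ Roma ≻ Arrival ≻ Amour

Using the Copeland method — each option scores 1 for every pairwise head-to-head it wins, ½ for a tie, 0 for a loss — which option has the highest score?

Amour: loses to Arrival, Parasite, Roma, and Moonlight → score 0.
Arrival: beats Amour, Parasite, and Roma; loses to Moonlight → score 3.
Parasite: beats Amour; loses to Arrival, Roma, and Moonlight → score 1.
Roma: beats Amour and Parasite; loses to Arrival and Moonlight → score 2.
Moonlight: beats Amour, Arrival, Parasite, and Roma → score 4.
Moonlight has the best pairwise record.

Moonlight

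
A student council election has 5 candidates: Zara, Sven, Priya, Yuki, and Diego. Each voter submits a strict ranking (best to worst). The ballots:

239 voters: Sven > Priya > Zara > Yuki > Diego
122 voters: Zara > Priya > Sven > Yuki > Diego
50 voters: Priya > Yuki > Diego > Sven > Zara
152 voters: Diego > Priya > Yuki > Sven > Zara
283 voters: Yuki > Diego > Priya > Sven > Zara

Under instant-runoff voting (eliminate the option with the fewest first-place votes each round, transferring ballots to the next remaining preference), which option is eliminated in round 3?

Diego

Round 1: Zara 122, Sven 239, Priya 50, Yuki 283, Diego 152. Eliminate Priya.
Round 2: Zara 122, Sven 239, Yuki 333, Diego 152. Eliminate Zara.
Round 3: Sven 361, Yuki 333, Diego 152. Eliminate Diego.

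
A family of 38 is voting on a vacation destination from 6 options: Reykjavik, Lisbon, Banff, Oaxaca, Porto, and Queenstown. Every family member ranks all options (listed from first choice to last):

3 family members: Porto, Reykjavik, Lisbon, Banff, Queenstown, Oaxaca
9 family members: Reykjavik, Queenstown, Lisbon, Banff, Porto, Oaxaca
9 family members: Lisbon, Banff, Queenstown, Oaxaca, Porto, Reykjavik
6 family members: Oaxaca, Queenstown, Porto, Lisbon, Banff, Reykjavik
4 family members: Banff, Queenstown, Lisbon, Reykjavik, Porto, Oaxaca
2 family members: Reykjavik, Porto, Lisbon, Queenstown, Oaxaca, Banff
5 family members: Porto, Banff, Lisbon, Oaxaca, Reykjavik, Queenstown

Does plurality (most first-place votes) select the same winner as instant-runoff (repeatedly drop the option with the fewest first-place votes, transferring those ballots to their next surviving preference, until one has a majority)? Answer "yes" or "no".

no

Plurality — first-place votes: Reykjavik 11, Lisbon 9, Banff 4, Oaxaca 6, Porto 8, Queenstown 0. Winner: Reykjavik.
Instant-runoff — R1 Reykjavik 11, Lisbon 9, Banff 4, Oaxaca 6, Porto 8, Queenstown 0 (Queenstown out); R2 Reykjavik 11, Lisbon 9, Banff 4, Oaxaca 6, Porto 8 (Banff out); R3 Reykjavik 11, Lisbon 13, Oaxaca 6, Porto 8 (Oaxaca out); R4 Reykjavik 11, Lisbon 13, Porto 14 (Reykjavik out); R5 Lisbon 22, Porto 16 (Lisbon winner). Winner: Lisbon.
The two methods disagree.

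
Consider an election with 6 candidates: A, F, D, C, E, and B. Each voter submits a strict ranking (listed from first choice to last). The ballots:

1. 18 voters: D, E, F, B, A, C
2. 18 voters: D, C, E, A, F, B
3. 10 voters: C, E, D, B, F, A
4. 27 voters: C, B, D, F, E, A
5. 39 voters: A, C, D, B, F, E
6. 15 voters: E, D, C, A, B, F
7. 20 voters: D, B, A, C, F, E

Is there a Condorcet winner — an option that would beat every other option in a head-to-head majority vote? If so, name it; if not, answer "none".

Checking pairwise contests:
D beats A 108–39.
A beats F 92–55.
C beats D 76–71.
A beats C 77–70.
F beats E 86–61.
D beats B 120–27.
Every option loses at least one head-to-head, so there is no Condorcet winner.

none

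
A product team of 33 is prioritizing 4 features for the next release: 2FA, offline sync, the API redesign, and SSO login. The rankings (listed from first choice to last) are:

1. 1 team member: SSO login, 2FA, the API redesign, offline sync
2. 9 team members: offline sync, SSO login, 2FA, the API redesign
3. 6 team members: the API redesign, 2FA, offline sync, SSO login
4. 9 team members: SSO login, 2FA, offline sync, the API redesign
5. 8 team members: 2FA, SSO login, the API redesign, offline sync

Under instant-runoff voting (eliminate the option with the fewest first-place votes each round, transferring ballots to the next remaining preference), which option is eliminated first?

the API redesign

Round 1: 2FA 8, offline sync 9, the API redesign 6, SSO login 10. Eliminate the API redesign.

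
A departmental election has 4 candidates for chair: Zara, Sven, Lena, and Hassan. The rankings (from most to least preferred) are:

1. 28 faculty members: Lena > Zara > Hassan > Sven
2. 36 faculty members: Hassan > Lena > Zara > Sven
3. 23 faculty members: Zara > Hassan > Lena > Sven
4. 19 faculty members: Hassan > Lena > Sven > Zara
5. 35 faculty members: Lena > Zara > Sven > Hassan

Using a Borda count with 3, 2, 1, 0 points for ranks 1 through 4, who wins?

Zara: 28·2 + 36·1 + 23·3 + 19·0 + 35·2 = 231
Sven: 28·0 + 36·0 + 23·0 + 19·1 + 35·1 = 54
Lena: 28·3 + 36·2 + 23·1 + 19·2 + 35·3 = 322
Hassan: 28·1 + 36·3 + 23·2 + 19·3 + 35·0 = 239
Lena has the highest Borda score (322).

Lena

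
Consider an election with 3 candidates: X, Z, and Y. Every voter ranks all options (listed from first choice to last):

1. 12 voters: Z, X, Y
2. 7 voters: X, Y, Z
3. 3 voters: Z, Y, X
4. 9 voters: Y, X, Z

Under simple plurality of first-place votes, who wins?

First-place votes: X 7, Z 15, Y 9.
Z has the most first-place votes.

Z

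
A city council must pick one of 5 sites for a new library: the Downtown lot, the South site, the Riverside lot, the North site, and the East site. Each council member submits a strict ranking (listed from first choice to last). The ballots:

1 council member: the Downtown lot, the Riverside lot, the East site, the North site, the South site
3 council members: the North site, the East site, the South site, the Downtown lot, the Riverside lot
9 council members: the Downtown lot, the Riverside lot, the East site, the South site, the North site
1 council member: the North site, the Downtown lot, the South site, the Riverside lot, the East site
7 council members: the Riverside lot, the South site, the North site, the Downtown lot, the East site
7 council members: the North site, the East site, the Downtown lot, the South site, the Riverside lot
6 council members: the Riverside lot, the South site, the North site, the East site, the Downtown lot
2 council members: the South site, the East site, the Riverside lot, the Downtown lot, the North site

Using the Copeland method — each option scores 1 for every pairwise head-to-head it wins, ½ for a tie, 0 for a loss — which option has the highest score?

the Riverside lot

the Downtown lot: beats the Riverside lot; ties the South site and the East site; loses to the North site → score 2.
the South site: beats the North site; ties the Downtown lot; loses to the Riverside lot and the East site → score 1.5.
the Riverside lot: beats the South site, the North site, and the East site; loses to the Downtown lot → score 3.
the North site: beats the Downtown lot and the East site; loses to the South site and the Riverside lot → score 2.
the East site: beats the South site; ties the Downtown lot; loses to the Riverside lot and the North site → score 1.5.
the Riverside lot has the best pairwise record.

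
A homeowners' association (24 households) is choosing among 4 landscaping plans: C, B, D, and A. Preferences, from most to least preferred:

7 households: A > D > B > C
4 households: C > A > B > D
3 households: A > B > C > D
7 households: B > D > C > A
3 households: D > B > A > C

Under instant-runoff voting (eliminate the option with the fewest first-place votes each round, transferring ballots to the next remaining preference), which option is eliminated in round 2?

Round 1: C 4, B 7, D 3, A 10. Eliminate D.
Round 2: C 4, B 10, A 10. Eliminate C.

C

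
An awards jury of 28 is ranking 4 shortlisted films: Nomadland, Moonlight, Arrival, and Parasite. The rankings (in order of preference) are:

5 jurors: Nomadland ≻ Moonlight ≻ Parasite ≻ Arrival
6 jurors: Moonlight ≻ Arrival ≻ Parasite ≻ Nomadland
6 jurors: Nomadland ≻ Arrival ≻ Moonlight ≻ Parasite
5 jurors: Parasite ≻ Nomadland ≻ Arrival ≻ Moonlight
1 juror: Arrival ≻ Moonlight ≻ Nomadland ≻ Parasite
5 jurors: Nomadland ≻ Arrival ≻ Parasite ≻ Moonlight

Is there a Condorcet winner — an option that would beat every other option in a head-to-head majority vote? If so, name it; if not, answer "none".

Nomadland vs Moonlight: 21–7 for Nomadland.
Nomadland vs Arrival: 21–7 for Nomadland.
Nomadland vs Parasite: 17–11 for Nomadland.
Nomadland beats every other option head-to-head.

Nomadland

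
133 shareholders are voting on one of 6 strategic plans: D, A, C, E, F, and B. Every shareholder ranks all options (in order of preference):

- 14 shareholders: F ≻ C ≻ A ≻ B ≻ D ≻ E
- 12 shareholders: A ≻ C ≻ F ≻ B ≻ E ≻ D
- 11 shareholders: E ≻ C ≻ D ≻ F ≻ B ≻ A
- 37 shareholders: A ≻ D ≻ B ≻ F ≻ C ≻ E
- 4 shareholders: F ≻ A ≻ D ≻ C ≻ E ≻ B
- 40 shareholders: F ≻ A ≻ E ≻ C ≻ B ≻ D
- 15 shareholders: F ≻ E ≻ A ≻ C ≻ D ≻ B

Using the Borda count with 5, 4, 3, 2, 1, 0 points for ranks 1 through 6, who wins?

D: 14·1 + 12·0 + 11·3 + 37·4 + 4·3 + 40·0 + 15·1 = 222
A: 14·3 + 12·5 + 11·0 + 37·5 + 4·4 + 40·4 + 15·3 = 508
C: 14·4 + 12·4 + 11·4 + 37·1 + 4·2 + 40·2 + 15·2 = 303
E: 14·0 + 12·1 + 11·5 + 37·0 + 4·1 + 40·3 + 15·4 = 251
F: 14·5 + 12·3 + 11·2 + 37·2 + 4·5 + 40·5 + 15·5 = 497
B: 14·2 + 12·2 + 11·1 + 37·3 + 4·0 + 40·1 + 15·0 = 214
A has the highest Borda score (508).

A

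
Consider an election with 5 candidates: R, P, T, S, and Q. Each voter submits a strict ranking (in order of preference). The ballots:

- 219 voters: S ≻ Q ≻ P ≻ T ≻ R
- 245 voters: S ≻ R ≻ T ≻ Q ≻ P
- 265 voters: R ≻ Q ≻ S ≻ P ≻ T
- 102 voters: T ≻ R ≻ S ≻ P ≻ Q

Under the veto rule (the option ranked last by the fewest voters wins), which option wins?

Last-place votes: R 219, P 245, T 265, S 0, Q 102.
S is ranked last by the fewest voters, so S wins.

S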